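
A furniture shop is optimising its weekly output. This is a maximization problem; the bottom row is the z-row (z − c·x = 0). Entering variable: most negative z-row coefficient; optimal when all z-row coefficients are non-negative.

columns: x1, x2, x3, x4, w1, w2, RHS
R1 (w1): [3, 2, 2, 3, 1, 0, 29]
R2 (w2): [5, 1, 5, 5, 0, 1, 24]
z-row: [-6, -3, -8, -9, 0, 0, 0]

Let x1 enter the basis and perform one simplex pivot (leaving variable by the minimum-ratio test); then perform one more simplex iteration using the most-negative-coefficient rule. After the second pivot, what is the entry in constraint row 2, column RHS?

Ratio test on column x1 — row 1: 29/3 = 29/3; row 2: 24/5 = 24/5. Minimum is 24/5 at row 2 (w2 leaves); pivot element 5.
Divide row 2 by 5; eliminate column x1 from the other rows.
Second iteration: most negative z-row entry is -3 in column x4, so x4 enters.
Ratio test on column x4 — row 1: entry 0 ≤ 0; row 2: (24/5)/1 = 24/5. Minimum is 24/5 at row 2 (x1 leaves); pivot element 1.
Divide row 2 by 1; eliminate column x4 from the other rows.
After both pivots, the entry at constraint row 2, column RHS is 24/5.

24/5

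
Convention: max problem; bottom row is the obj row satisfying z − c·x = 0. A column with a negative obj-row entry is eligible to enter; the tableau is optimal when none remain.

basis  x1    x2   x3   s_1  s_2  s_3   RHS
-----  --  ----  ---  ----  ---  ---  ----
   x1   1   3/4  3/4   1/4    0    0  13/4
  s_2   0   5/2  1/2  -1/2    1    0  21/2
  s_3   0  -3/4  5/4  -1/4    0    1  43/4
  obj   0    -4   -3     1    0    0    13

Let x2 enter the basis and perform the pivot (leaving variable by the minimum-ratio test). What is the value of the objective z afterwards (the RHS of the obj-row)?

Ratio test on column x2 — row 1: (13/4)/(3/4) = 13/3; row 2: (21/2)/(5/2) = 21/5; row 3: entry -3/4 ≤ 0. Minimum is 21/5 at row 2 (s_2 leaves); pivot element 5/2.
Pivot on row 2; the obj-row RHS becomes 13 − (-4)·(21/5) = 149/5.

149/5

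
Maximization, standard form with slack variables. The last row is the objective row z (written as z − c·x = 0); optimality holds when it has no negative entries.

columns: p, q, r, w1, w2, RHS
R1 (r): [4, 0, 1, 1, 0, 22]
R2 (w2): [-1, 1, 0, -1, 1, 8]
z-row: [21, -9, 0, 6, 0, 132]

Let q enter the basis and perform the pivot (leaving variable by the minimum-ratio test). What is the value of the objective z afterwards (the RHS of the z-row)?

Ratio test on column q — row 1: entry 0 ≤ 0; row 2: 8/1 = 8. Minimum is 8 at row 2 (w2 leaves); pivot element 1.
Pivot on row 2; the z-row RHS becomes 132 − (-9)·8 = 204.

204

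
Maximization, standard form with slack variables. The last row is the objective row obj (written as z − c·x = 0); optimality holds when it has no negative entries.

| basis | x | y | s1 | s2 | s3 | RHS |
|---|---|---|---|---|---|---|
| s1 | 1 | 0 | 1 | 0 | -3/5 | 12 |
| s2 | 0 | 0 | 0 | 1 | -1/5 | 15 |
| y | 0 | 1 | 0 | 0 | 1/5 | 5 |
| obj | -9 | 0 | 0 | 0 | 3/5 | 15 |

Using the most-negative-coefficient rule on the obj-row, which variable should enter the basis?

x

Negative obj-row entries: x: -9.
The most negative is -9 in column x, so x enters.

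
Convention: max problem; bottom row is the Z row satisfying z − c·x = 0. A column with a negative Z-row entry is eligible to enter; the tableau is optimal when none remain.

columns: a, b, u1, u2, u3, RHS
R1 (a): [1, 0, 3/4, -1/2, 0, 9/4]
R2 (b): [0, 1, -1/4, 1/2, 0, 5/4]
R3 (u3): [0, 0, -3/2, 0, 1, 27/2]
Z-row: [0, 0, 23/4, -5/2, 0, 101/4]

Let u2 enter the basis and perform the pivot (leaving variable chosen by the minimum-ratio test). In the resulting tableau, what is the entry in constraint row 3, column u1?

-3/2

Ratio test on column u2 — row 1: entry -1/2 ≤ 0; row 2: (5/4)/(1/2) = 5/2; row 3: entry 0 ≤ 0. Minimum is 5/2 at row 2 (b leaves); pivot element 1/2.
Divide row 2 by 1/2; eliminate column u2 from the other rows.
Row 3 update in column u1: -3/2 − 0·(-1/2) = -3/2.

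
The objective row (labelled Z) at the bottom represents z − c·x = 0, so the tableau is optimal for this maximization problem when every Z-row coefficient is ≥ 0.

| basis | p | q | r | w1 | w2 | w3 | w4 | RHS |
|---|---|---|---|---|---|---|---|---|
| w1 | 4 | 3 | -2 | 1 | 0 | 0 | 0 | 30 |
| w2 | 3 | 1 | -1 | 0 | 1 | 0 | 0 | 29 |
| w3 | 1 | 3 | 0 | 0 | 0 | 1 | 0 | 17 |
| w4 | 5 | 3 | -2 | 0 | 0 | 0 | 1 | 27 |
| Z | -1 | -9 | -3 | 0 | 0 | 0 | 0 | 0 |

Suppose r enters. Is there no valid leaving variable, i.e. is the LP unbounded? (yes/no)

yes

Every constraint-row entry in column r is ≤ 0, so increasing r is unbounded.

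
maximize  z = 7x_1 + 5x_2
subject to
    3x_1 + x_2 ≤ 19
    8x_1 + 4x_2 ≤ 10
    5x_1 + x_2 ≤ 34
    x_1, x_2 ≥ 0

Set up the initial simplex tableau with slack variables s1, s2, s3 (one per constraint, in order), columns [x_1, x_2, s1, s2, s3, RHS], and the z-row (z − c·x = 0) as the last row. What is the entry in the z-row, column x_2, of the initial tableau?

-5

The z-row carries the negated objective coefficients: the x_2 entry is -5.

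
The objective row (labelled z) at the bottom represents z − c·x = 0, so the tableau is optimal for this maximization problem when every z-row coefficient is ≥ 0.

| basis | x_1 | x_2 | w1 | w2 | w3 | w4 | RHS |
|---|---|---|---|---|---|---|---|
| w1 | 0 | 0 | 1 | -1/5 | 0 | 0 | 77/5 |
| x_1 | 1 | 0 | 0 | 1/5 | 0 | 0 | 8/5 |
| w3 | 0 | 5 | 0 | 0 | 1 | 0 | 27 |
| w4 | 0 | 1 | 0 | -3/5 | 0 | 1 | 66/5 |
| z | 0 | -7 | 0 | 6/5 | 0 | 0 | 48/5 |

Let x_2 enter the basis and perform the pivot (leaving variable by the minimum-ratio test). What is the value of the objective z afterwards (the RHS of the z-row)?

237/5

Ratio test on column x_2 — row 1: entry 0 ≤ 0; row 2: entry 0 ≤ 0; row 3: 27/5 = 27/5; row 4: (66/5)/1 = 66/5. Minimum is 27/5 at row 3 (w3 leaves); pivot element 5.
Pivot on row 3; the z-row RHS becomes 48/5 − (-7)·(27/5) = 237/5.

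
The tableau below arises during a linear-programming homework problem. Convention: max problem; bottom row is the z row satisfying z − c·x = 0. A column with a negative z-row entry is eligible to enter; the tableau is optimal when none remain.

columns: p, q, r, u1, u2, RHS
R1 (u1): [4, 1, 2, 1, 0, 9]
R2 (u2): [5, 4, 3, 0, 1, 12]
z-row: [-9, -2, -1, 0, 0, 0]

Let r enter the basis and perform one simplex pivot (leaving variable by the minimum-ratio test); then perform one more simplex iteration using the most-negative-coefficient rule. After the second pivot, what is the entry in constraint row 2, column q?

11/2

Ratio test on column r — row 1: 9/2 = 9/2; row 2: 12/3 = 4. Minimum is 4 at row 2 (u2 leaves); pivot element 3.
Divide row 2 by 3; eliminate column r from the other rows.
Second iteration: most negative z-row entry is -22/3 in column p, so p enters.
Ratio test on column p — row 1: 1/(2/3) = 3/2; row 2: 4/(5/3) = 12/5. Minimum is 3/2 at row 1 (u1 leaves); pivot element 2/3.
Divide row 1 by 2/3; eliminate column p from the other rows.
After both pivots, the entry at constraint row 2, column q is 11/2.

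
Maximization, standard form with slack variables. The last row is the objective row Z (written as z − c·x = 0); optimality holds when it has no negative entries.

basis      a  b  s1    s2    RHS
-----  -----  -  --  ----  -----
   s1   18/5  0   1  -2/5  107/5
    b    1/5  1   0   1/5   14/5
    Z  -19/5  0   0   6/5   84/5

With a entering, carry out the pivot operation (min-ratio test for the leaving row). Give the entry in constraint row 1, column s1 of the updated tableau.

5/18

Ratio test on column a — row 1: (107/5)/(18/5) = 107/18; row 2: (14/5)/(1/5) = 14. Minimum is 107/18 at row 1 (s1 leaves); pivot element 18/5.
Divide row 1 by 18/5; eliminate column a from the other rows.
In the new row 1, the s1 entry is the old entry divided by the pivot: 1/(18/5) = 5/18.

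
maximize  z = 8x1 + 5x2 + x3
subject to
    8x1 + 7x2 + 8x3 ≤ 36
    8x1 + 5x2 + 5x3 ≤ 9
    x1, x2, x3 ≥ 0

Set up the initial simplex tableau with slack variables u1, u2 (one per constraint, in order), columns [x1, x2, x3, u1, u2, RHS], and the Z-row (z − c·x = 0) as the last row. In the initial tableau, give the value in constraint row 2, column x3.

Constraint 2 has coefficient 5 on x3.

5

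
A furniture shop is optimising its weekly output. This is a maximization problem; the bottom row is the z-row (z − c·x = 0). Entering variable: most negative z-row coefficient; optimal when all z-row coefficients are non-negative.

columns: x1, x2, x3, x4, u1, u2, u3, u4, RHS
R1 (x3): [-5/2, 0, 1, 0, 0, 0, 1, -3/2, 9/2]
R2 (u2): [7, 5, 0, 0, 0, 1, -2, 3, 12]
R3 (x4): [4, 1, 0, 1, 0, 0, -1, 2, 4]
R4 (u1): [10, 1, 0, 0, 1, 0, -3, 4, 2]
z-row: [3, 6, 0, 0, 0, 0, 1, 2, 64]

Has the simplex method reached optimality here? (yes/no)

yes

Every z-row coefficient is ≥ 0, so the tableau is optimal.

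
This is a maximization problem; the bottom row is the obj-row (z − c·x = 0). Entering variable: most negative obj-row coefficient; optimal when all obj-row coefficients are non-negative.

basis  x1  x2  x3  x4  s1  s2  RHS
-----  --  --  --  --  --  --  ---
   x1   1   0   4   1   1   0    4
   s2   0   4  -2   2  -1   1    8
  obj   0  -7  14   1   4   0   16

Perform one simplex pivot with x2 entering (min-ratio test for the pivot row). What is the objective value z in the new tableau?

Ratio test on column x2 — row 1: entry 0 ≤ 0; row 2: 8/4 = 2. Minimum is 2 at row 2 (s2 leaves); pivot element 4.
Pivot on row 2; the obj-row RHS becomes 16 − (-7)·2 = 30.

30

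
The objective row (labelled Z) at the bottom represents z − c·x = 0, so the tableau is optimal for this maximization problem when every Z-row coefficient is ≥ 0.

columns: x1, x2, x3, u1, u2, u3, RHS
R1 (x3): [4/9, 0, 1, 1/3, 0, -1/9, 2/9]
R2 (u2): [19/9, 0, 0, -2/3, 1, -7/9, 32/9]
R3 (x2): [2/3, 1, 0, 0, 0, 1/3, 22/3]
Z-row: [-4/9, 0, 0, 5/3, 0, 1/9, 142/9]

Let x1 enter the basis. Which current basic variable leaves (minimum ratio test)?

x3

Column x1 entries and ratios — x3: (2/9)/(4/9) = 1/2; u2: (32/9)/(19/9) = 32/19; x2: (22/3)/(2/3) = 11.
Smallest ratio is 1/2 in the row of x3, so x3 leaves.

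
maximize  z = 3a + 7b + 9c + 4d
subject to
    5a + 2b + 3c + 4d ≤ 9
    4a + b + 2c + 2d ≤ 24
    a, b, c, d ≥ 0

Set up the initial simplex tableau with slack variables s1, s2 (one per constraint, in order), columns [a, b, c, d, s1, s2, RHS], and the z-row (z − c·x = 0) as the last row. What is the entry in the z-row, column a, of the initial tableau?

The z-row carries the negated objective coefficients: the a entry is -3.

-3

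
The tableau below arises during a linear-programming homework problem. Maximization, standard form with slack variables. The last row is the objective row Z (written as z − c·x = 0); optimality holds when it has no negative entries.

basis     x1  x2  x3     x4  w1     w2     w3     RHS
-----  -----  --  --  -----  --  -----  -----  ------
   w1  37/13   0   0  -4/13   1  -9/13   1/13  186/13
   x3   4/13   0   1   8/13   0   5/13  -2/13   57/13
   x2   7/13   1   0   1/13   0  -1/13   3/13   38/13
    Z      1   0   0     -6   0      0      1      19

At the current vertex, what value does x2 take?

38/13

x2 is basic (row 3); its value is the RHS of that row, 38/13.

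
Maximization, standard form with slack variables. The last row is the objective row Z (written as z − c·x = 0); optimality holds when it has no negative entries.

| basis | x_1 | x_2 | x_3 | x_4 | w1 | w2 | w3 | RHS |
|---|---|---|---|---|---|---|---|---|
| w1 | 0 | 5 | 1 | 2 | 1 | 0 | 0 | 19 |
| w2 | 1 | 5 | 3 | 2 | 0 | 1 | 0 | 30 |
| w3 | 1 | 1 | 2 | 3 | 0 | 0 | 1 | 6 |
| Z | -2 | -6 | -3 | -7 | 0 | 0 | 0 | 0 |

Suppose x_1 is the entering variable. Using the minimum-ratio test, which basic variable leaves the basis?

Column x_1 entries and ratios — w1: 0 ≤ 0, skip; w2: 30/1 = 30; w3: 6/1 = 6.
Smallest ratio is 6 in the row of w3, so w3 leaves.

w3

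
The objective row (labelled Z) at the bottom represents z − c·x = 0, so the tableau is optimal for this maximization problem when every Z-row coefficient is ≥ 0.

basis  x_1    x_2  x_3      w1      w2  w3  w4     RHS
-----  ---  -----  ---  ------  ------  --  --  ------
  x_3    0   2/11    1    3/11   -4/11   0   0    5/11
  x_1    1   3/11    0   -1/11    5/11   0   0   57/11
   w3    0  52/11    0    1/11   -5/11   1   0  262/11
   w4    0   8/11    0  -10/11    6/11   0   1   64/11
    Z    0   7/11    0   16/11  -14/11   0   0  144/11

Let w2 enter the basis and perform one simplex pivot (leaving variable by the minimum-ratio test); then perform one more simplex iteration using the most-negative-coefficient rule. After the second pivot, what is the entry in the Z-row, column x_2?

2

Ratio test on column w2 — row 1: entry -4/11 ≤ 0; row 2: (57/11)/(5/11) = 57/5; row 3: entry -5/11 ≤ 0; row 4: (64/11)/(6/11) = 32/3. Minimum is 32/3 at row 4 (w4 leaves); pivot element 6/11.
Divide row 4 by 6/11; eliminate column w2 from the other rows.
Second iteration: most negative Z-row entry is -2/3 in column w1, so w1 enters.
Ratio test on column w1 — row 1: entry -1/3 ≤ 0; row 2: (1/3)/(2/3) = 1/2; row 3: entry -2/3 ≤ 0; row 4: entry -5/3 ≤ 0. Minimum is 1/2 at row 2 (x_1 leaves); pivot element 2/3.
Divide row 2 by 2/3; eliminate column w1 from the other rows.
After both pivots, the entry at the Z-row, column x_2 is 2.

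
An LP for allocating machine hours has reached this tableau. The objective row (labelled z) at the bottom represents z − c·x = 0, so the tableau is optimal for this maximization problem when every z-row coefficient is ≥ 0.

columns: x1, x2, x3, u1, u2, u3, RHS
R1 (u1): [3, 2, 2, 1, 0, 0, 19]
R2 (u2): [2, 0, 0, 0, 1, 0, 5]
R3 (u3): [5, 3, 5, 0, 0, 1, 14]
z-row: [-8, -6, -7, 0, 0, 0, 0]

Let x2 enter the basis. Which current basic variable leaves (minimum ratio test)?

Column x2 entries and ratios — u1: 19/2 = 19/2; u2: 0 ≤ 0, skip; u3: 14/3 = 14/3.
Smallest ratio is 14/3 in the row of u3, so u3 leaves.

u3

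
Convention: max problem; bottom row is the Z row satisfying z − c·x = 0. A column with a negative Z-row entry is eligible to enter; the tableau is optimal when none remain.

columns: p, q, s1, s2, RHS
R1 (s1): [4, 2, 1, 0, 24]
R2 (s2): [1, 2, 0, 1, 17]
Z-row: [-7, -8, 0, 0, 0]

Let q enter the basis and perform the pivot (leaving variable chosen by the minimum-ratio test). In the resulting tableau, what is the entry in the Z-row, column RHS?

Ratio test on column q — row 1: 24/2 = 12; row 2: 17/2 = 17/2. Minimum is 17/2 at row 2 (s2 leaves); pivot element 2.
Divide row 2 by 2; eliminate column q from the other rows.
Z-row update in column RHS: 0 − (-8)·(17/2) = 68.

68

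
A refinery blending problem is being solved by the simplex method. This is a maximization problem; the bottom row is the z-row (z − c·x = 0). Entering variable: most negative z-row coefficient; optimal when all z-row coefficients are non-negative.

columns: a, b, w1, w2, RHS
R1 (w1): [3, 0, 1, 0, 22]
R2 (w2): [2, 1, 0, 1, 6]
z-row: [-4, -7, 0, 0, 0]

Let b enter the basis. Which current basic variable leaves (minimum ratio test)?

w2

Column b entries and ratios — w1: 0 ≤ 0, skip; w2: 6/1 = 6.
Smallest ratio is 6 in the row of w2, so w2 leaves.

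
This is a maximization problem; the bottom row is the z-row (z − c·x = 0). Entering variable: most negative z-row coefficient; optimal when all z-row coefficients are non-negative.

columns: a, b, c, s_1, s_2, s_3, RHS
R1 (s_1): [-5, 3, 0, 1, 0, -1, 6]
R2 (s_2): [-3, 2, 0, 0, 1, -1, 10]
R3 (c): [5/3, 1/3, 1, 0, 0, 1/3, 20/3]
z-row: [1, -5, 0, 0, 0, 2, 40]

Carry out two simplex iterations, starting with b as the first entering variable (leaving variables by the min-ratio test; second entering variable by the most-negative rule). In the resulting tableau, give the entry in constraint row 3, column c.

Ratio test on column b — row 1: 6/3 = 2; row 2: 10/2 = 5; row 3: (20/3)/(1/3) = 20. Minimum is 2 at row 1 (s_1 leaves); pivot element 3.
Divide row 1 by 3; eliminate column b from the other rows.
Second iteration: most negative z-row entry is -22/3 in column a, so a enters.
Ratio test on column a — row 1: entry -5/3 ≤ 0; row 2: 6/(1/3) = 18; row 3: 6/(20/9) = 27/10. Minimum is 27/10 at row 3 (c leaves); pivot element 20/9.
Divide row 3 by 20/9; eliminate column a from the other rows.
After both pivots, the entry at constraint row 3, column c is 9/20.

9/20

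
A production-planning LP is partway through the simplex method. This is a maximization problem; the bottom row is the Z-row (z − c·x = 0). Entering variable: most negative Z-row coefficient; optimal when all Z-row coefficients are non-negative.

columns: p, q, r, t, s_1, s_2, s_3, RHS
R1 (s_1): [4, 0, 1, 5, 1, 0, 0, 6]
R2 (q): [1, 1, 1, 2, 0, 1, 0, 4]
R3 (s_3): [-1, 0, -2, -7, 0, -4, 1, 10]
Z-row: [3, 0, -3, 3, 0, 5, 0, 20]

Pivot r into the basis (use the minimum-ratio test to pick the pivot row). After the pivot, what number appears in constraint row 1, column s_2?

-1

Ratio test on column r — row 1: 6/1 = 6; row 2: 4/1 = 4; row 3: entry -2 ≤ 0. Minimum is 4 at row 2 (q leaves); pivot element 1.
Divide row 2 by 1; eliminate column r from the other rows.
Row 1 update in column s_2: 0 − 1·1 = -1.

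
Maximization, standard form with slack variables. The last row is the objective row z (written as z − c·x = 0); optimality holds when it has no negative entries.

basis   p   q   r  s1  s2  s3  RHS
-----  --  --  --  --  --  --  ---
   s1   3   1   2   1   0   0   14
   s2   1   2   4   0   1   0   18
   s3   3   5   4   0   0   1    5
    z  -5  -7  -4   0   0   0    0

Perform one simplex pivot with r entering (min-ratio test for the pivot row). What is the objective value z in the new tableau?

5

Ratio test on column r — row 1: 14/2 = 7; row 2: 18/4 = 9/2; row 3: 5/4 = 5/4. Minimum is 5/4 at row 3 (s3 leaves); pivot element 4.
Pivot on row 3; the z-row RHS becomes 0 − (-4)·(5/4) = 5.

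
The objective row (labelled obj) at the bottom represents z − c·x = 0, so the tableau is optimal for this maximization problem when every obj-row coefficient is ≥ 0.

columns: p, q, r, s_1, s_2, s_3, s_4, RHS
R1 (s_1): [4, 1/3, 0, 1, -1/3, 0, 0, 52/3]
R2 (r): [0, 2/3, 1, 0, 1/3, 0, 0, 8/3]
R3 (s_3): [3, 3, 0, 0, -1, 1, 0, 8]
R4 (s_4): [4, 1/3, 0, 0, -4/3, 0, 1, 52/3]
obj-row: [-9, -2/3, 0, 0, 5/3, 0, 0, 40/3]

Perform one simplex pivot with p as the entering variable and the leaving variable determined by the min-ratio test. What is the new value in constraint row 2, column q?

Ratio test on column p — row 1: (52/3)/4 = 13/3; row 2: entry 0 ≤ 0; row 3: 8/3 = 8/3; row 4: (52/3)/4 = 13/3. Minimum is 8/3 at row 3 (s_3 leaves); pivot element 3.
Divide row 3 by 3; eliminate column p from the other rows.
Row 2 update in column q: 2/3 − 0·1 = 2/3.

2/3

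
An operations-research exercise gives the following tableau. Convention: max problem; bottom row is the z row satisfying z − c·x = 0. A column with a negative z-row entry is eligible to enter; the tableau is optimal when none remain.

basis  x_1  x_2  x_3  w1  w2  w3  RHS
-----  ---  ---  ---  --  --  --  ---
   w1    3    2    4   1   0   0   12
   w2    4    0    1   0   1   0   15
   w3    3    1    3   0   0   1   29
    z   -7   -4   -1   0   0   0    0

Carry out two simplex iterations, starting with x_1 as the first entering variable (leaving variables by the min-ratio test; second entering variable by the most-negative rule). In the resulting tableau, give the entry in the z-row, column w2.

1/4

Ratio test on column x_1 — row 1: 12/3 = 4; row 2: 15/4 = 15/4; row 3: 29/3 = 29/3. Minimum is 15/4 at row 2 (w2 leaves); pivot element 4.
Divide row 2 by 4; eliminate column x_1 from the other rows.
Second iteration: most negative z-row entry is -4 in column x_2, so x_2 enters.
Ratio test on column x_2 — row 1: (3/4)/2 = 3/8; row 2: entry 0 ≤ 0; row 3: (71/4)/1 = 71/4. Minimum is 3/8 at row 1 (w1 leaves); pivot element 2.
Divide row 1 by 2; eliminate column x_2 from the other rows.
After both pivots, the entry at the z-row, column w2 is 1/4.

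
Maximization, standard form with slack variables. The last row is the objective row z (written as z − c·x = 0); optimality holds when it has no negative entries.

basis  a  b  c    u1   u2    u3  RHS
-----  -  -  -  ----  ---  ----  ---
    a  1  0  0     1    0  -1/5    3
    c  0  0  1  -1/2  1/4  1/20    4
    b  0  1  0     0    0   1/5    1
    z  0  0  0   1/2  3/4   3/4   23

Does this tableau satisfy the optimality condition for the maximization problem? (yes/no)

yes

Every z-row coefficient is ≥ 0, so the tableau is optimal.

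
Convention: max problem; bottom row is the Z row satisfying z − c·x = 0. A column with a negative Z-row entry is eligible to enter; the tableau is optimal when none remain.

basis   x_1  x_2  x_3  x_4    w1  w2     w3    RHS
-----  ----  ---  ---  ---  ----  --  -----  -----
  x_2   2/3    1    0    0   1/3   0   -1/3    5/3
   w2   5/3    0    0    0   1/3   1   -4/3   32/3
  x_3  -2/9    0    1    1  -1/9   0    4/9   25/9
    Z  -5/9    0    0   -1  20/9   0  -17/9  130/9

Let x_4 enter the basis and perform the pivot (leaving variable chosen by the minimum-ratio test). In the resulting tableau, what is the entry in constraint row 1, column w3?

Ratio test on column x_4 — row 1: entry 0 ≤ 0; row 2: entry 0 ≤ 0; row 3: (25/9)/1 = 25/9. Minimum is 25/9 at row 3 (x_3 leaves); pivot element 1.
Divide row 3 by 1; eliminate column x_4 from the other rows.
Row 1 update in column w3: -1/3 − 0·(4/9) = -1/3.

-1/3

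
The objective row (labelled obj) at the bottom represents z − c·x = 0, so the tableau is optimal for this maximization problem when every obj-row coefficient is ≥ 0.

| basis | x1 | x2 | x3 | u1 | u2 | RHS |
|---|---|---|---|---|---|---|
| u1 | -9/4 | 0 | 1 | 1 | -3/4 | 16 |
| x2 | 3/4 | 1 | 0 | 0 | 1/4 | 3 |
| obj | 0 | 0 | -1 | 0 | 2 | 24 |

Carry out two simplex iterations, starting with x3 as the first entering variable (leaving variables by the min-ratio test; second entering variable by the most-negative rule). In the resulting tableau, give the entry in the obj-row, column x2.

Ratio test on column x3 — row 1: 16/1 = 16; row 2: entry 0 ≤ 0. Minimum is 16 at row 1 (u1 leaves); pivot element 1.
Divide row 1 by 1; eliminate column x3 from the other rows.
Second iteration: most negative obj-row entry is -9/4 in column x1, so x1 enters.
Ratio test on column x1 — row 1: entry -9/4 ≤ 0; row 2: 3/(3/4) = 4. Minimum is 4 at row 2 (x2 leaves); pivot element 3/4.
Divide row 2 by 3/4; eliminate column x1 from the other rows.
After both pivots, the entry at the obj-row, column x2 is 3.

3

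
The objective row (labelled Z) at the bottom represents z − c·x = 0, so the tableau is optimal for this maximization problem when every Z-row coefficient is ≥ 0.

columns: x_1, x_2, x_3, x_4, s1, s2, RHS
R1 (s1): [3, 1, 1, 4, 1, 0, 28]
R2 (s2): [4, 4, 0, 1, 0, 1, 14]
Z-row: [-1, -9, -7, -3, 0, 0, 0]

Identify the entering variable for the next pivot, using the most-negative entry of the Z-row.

x_2

Negative Z-row entries: x_1: -1, x_2: -9, x_3: -7, x_4: -3.
The most negative is -9 in column x_2, so x_2 enters.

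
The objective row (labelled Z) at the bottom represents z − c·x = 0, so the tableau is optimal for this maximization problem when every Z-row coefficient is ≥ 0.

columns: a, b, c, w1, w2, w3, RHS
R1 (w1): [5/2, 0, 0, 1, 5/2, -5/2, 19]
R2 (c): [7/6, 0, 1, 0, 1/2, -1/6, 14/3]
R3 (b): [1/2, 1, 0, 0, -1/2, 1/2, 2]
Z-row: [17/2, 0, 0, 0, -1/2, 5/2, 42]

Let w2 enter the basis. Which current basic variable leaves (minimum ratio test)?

w1

Column w2 entries and ratios — w1: 19/(5/2) = 38/5; c: (14/3)/(1/2) = 28/3; b: -1/2 ≤ 0, skip.
Smallest ratio is 38/5 in the row of w1, so w1 leaves.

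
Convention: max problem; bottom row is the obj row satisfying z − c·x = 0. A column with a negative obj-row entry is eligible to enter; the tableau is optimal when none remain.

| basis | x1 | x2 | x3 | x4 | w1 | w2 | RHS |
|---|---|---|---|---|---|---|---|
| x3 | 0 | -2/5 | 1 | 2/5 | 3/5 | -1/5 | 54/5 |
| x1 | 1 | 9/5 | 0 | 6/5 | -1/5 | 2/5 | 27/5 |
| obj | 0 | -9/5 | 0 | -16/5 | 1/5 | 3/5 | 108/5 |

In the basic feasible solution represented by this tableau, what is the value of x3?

54/5

x3 is basic (row 1); its value is the RHS of that row, 54/5.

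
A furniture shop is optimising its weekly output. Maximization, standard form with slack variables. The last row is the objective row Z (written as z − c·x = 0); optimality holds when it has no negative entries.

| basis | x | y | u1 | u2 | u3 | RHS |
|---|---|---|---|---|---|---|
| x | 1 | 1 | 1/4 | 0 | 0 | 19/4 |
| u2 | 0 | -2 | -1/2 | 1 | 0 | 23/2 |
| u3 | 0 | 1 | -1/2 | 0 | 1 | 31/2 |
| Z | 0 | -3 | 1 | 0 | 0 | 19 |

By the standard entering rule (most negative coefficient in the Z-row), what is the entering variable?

y

Negative Z-row entries: y: -3.
The most negative is -3 in column y, so y enters.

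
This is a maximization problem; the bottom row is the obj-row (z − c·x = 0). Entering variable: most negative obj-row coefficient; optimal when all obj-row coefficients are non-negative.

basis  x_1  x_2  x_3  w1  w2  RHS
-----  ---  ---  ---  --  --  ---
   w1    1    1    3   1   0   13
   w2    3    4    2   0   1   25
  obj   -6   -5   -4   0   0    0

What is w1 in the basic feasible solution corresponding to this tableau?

13

w1 is basic (row 1); its value is the RHS of that row, 13.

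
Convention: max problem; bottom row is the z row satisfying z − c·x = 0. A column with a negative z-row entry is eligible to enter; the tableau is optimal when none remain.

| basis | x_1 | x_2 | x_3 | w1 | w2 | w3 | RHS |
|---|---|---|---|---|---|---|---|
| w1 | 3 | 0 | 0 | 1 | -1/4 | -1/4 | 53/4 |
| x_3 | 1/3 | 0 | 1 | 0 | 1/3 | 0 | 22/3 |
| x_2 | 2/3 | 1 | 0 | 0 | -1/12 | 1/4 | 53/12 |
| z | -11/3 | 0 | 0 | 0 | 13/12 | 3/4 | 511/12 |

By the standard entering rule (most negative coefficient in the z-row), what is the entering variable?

x_1

Negative z-row entries: x_1: -11/3.
The most negative is -11/3 in column x_1, so x_1 enters.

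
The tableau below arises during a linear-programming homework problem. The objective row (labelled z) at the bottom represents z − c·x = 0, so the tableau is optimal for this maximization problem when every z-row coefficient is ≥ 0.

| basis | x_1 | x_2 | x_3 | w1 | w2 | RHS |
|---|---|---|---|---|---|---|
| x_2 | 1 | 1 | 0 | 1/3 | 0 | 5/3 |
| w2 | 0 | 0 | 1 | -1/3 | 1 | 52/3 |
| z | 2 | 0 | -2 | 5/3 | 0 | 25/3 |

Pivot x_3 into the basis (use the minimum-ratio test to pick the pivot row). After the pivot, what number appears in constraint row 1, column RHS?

5/3

Ratio test on column x_3 — row 1: entry 0 ≤ 0; row 2: (52/3)/1 = 52/3. Minimum is 52/3 at row 2 (w2 leaves); pivot element 1.
Divide row 2 by 1; eliminate column x_3 from the other rows.
Row 1 update in column RHS: 5/3 − 0·(52/3) = 5/3.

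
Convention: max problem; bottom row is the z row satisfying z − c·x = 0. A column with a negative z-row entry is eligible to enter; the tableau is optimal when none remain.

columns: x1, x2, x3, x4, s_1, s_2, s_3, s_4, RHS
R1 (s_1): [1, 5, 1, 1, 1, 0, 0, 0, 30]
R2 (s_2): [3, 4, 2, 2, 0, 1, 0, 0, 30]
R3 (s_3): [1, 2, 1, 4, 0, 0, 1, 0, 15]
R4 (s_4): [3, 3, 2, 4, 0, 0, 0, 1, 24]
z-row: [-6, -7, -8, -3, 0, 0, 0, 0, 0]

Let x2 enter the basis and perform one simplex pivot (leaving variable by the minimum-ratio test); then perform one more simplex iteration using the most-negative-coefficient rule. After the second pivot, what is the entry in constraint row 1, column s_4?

Ratio test on column x2 — row 1: 30/5 = 6; row 2: 30/4 = 15/2; row 3: 15/2 = 15/2; row 4: 24/3 = 8. Minimum is 6 at row 1 (s_1 leaves); pivot element 5.
Divide row 1 by 5; eliminate column x2 from the other rows.
Second iteration: most negative z-row entry is -33/5 in column x3, so x3 enters.
Ratio test on column x3 — row 1: 6/(1/5) = 30; row 2: 6/(6/5) = 5; row 3: 3/(3/5) = 5; row 4: 6/(7/5) = 30/7. Minimum is 30/7 at row 4 (s_4 leaves); pivot element 7/5.
Divide row 4 by 7/5; eliminate column x3 from the other rows.
After both pivots, the entry at constraint row 1, column s_4 is -1/7.

-1/7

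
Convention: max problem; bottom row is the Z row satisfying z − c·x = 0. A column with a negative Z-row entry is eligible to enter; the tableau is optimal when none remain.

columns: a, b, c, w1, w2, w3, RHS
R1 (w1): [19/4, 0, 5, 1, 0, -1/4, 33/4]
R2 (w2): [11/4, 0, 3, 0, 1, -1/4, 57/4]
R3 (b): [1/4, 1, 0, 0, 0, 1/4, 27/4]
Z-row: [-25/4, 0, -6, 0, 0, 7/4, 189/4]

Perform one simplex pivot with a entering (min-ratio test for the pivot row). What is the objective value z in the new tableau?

1104/19

Ratio test on column a — row 1: (33/4)/(19/4) = 33/19; row 2: (57/4)/(11/4) = 57/11; row 3: (27/4)/(1/4) = 27. Minimum is 33/19 at row 1 (w1 leaves); pivot element 19/4.
Pivot on row 1; the Z-row RHS becomes 189/4 − (-25/4)·(33/19) = 1104/19.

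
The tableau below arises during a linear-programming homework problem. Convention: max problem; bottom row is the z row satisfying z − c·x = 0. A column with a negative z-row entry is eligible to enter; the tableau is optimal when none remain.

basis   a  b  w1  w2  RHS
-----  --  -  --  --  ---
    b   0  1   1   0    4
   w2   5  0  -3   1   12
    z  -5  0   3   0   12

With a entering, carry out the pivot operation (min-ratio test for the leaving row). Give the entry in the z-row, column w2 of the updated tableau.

Ratio test on column a — row 1: entry 0 ≤ 0; row 2: 12/5 = 12/5. Minimum is 12/5 at row 2 (w2 leaves); pivot element 5.
Divide row 2 by 5; eliminate column a from the other rows.
z-row update in column w2: 0 − (-5)·(1/5) = 1.

1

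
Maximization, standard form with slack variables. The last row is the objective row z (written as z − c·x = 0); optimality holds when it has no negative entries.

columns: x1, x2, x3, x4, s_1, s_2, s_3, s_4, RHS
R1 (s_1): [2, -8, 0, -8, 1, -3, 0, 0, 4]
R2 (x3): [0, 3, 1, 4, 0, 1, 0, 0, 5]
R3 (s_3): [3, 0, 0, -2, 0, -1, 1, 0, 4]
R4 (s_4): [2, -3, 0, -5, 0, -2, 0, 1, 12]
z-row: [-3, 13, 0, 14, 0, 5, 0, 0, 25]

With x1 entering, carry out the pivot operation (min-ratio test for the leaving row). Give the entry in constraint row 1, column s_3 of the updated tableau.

Ratio test on column x1 — row 1: 4/2 = 2; row 2: entry 0 ≤ 0; row 3: 4/3 = 4/3; row 4: 12/2 = 6. Minimum is 4/3 at row 3 (s_3 leaves); pivot element 3.
Divide row 3 by 3; eliminate column x1 from the other rows.
Row 1 update in column s_3: 0 − 2·(1/3) = -2/3.

-2/3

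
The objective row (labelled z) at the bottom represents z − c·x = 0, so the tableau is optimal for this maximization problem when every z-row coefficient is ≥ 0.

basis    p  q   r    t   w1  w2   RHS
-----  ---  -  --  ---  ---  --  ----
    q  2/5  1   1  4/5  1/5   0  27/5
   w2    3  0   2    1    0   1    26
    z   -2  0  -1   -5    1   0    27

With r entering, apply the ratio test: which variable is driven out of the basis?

q

Column r entries and ratios — q: (27/5)/1 = 27/5; w2: 26/2 = 13.
Smallest ratio is 27/5 in the row of q, so q leaves.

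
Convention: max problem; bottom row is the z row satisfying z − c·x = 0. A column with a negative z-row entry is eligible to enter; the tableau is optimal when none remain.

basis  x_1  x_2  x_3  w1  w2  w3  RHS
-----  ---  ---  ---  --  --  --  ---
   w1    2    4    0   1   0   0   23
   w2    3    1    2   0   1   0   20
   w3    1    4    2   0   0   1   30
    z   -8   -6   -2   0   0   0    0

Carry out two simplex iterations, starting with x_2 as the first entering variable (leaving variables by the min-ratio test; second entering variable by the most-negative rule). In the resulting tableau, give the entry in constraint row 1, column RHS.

Ratio test on column x_2 — row 1: 23/4 = 23/4; row 2: 20/1 = 20; row 3: 30/4 = 15/2. Minimum is 23/4 at row 1 (w1 leaves); pivot element 4.
Divide row 1 by 4; eliminate column x_2 from the other rows.
Second iteration: most negative z-row entry is -5 in column x_1, so x_1 enters.
Ratio test on column x_1 — row 1: (23/4)/(1/2) = 23/2; row 2: (57/4)/(5/2) = 57/10; row 3: entry -1 ≤ 0. Minimum is 57/10 at row 2 (w2 leaves); pivot element 5/2.
Divide row 2 by 5/2; eliminate column x_1 from the other rows.
After both pivots, the entry at constraint row 1, column RHS is 29/10.

29/10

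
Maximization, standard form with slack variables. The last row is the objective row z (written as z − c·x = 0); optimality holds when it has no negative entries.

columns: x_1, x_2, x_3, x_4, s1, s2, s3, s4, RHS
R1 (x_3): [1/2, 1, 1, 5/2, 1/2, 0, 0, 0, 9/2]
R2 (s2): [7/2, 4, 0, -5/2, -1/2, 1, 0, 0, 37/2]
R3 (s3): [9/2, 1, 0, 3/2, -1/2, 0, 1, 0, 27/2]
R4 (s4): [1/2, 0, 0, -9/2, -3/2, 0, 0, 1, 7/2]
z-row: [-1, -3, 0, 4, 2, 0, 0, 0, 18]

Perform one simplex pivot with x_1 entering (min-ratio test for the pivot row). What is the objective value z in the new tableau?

Ratio test on column x_1 — row 1: (9/2)/(1/2) = 9; row 2: (37/2)/(7/2) = 37/7; row 3: (27/2)/(9/2) = 3; row 4: (7/2)/(1/2) = 7. Minimum is 3 at row 3 (s3 leaves); pivot element 9/2.
Pivot on row 3; the z-row RHS becomes 18 − (-1)·3 = 21.

21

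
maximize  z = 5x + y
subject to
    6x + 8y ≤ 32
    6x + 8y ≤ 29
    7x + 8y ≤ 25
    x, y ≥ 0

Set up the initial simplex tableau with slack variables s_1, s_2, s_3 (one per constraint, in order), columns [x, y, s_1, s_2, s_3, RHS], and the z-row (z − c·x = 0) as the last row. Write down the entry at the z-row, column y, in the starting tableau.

The z-row carries the negated objective coefficients: the y entry is -1.

-1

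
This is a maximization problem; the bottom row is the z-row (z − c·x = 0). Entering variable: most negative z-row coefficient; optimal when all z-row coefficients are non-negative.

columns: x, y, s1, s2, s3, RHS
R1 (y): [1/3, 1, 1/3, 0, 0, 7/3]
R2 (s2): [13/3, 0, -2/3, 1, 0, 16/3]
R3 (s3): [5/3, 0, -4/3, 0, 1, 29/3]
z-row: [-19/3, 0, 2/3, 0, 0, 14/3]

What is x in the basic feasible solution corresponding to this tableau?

0

x is not in the basis, so in the current basic feasible solution x = 0.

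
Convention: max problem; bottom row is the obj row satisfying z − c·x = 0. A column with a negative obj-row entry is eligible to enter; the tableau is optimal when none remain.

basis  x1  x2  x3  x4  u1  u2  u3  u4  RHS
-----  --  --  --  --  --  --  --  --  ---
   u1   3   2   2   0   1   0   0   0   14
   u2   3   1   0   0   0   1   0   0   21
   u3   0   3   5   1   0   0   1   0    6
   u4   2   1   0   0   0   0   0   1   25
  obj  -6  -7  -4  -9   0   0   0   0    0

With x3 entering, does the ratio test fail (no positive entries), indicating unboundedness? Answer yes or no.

Column x3 has positive entries in row(s) 1, 3, so the ratio test bounds it — not unbounded.

no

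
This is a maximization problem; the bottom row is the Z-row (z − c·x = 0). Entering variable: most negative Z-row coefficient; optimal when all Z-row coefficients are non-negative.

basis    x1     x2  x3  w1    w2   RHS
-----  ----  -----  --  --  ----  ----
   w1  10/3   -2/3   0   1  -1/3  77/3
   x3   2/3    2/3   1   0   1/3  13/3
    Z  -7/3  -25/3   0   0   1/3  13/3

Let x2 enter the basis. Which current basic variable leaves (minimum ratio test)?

Column x2 entries and ratios — w1: -2/3 ≤ 0, skip; x3: (13/3)/(2/3) = 13/2.
Smallest ratio is 13/2 in the row of x3, so x3 leaves.

x3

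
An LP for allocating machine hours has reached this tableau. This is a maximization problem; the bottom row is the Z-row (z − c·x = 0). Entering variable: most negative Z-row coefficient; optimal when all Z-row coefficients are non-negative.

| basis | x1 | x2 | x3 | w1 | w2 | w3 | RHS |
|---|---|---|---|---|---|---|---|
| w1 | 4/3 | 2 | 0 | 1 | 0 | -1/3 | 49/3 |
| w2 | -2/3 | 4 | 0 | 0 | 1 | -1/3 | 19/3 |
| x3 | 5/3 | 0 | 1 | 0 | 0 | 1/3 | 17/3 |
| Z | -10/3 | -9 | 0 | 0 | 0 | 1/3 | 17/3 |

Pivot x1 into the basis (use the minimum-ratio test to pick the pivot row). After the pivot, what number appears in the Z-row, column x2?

Ratio test on column x1 — row 1: (49/3)/(4/3) = 49/4; row 2: entry -2/3 ≤ 0; row 3: (17/3)/(5/3) = 17/5. Minimum is 17/5 at row 3 (x3 leaves); pivot element 5/3.
Divide row 3 by 5/3; eliminate column x1 from the other rows.
Z-row update in column x2: -9 − (-10/3)·0 = -9.

-9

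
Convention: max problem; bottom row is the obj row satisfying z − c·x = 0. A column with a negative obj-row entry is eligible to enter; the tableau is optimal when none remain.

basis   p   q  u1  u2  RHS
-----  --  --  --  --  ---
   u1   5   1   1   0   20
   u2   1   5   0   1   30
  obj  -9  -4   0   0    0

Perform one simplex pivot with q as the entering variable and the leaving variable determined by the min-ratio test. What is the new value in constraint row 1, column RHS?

Ratio test on column q — row 1: 20/1 = 20; row 2: 30/5 = 6. Minimum is 6 at row 2 (u2 leaves); pivot element 5.
Divide row 2 by 5; eliminate column q from the other rows.
Row 1 update in column RHS: 20 − 1·6 = 14.

14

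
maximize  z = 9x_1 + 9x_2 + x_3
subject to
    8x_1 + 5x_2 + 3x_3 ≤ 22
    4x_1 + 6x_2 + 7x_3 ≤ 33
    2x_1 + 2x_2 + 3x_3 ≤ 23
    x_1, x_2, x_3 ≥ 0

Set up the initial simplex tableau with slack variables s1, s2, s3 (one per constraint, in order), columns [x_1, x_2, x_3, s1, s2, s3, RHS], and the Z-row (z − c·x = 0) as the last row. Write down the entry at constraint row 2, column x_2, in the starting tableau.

6

Constraint 2 has coefficient 6 on x_2.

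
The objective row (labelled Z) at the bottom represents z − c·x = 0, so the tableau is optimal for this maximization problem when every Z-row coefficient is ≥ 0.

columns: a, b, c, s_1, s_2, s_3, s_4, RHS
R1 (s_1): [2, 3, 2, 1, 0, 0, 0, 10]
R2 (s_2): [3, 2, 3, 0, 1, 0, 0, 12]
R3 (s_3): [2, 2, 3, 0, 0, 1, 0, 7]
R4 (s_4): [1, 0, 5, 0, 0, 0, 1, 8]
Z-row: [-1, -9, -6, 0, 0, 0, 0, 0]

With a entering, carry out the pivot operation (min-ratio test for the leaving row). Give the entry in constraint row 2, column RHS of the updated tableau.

Ratio test on column a — row 1: 10/2 = 5; row 2: 12/3 = 4; row 3: 7/2 = 7/2; row 4: 8/1 = 8. Minimum is 7/2 at row 3 (s_3 leaves); pivot element 2.
Divide row 3 by 2; eliminate column a from the other rows.
Row 2 update in column RHS: 12 − 3·(7/2) = 3/2.

3/2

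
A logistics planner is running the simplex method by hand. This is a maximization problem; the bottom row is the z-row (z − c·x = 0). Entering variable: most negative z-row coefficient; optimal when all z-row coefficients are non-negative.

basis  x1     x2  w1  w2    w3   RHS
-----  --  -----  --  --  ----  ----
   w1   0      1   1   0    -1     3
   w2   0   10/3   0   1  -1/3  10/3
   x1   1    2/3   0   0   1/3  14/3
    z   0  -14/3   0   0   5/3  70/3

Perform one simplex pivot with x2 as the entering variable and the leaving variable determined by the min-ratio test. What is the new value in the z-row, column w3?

6/5

Ratio test on column x2 — row 1: 3/1 = 3; row 2: (10/3)/(10/3) = 1; row 3: (14/3)/(2/3) = 7. Minimum is 1 at row 2 (w2 leaves); pivot element 10/3.
Divide row 2 by 10/3; eliminate column x2 from the other rows.
z-row update in column w3: 5/3 − (-14/3)·(-1/10) = 6/5.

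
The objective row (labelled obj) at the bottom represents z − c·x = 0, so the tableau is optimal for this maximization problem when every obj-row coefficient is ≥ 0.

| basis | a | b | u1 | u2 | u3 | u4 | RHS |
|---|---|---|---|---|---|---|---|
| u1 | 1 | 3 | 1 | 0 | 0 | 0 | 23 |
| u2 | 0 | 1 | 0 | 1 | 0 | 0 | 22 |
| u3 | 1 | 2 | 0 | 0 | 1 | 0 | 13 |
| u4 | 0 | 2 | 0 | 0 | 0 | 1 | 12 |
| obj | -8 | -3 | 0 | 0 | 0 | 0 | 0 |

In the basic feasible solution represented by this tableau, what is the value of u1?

23

u1 is basic (row 1); its value is the RHS of that row, 23.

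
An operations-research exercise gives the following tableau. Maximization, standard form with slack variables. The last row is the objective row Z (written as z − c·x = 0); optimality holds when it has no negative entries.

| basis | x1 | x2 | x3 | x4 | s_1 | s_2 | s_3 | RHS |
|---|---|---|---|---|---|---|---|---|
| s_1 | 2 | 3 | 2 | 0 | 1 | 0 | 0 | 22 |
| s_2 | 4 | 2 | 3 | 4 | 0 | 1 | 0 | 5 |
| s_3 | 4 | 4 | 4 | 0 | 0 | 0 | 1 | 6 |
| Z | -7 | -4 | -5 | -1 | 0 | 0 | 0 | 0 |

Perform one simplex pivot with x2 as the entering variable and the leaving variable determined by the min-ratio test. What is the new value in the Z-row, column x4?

Ratio test on column x2 — row 1: 22/3 = 22/3; row 2: 5/2 = 5/2; row 3: 6/4 = 3/2. Minimum is 3/2 at row 3 (s_3 leaves); pivot element 4.
Divide row 3 by 4; eliminate column x2 from the other rows.
Z-row update in column x4: -1 − (-4)·0 = -1.

-1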